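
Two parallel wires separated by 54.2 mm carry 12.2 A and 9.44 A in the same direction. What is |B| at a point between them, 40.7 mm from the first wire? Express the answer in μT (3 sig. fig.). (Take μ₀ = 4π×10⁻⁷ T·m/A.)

B ≈ 79.9 μT

Each long wire gives B = μ₀I/(2πd). Distances are d₁ = 0.0407 m and d₂ = 0.0135 m.
B₁ = 6.00×10⁻⁵ T, B₂ = 1.40×10⁻⁴ T.
Between parallel currents the two contributions point in opposite directions, so they subtract. B = |B₁ − B₂| = |6.00×10⁻⁵ − 1.40×10⁻⁴| = 7.99×10⁻⁵ T.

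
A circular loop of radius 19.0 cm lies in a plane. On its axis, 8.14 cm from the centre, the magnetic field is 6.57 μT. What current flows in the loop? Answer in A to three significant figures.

On the axis of a loop, B = μ₀IR²/[2(R²+z²)^(3/2)], so I = 2B(R²+z²)^(3/2)/(μ₀R²).
R² + z² = 0.0361 + 0.006626 = 0.04273 m²; raised to 3/2 gives 8.83×10⁻³ m³.
I = 2 × 6.57×10⁻⁶ × 8.83×10⁻³ / (1.26×10⁻⁶ × 0.0361) = 2.56 A.

I ≈ 2.56 A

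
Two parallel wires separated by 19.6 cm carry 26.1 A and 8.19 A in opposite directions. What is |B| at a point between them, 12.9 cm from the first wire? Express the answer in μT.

B ≈ 64.9 μT

Each long wire gives B = μ₀I/(2πd). Distances are d₁ = 0.129 m and d₂ = 0.067 m.
B₁ = 4.05×10⁻⁵ T, B₂ = 2.44×10⁻⁵ T.
Between antiparallel currents both contributions point the same way, so they add. B = B₁ + B₂ = 4.05×10⁻⁵ + 2.44×10⁻⁵ = 6.49×10⁻⁵ T.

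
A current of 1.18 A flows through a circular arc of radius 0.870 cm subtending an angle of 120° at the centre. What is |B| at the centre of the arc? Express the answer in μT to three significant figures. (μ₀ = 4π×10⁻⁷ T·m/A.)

The Biot–Savart field of a circular arc at its centre is B = μ₀Iφ/(4πR), with φ = 2.094 rad.
B = (4π×10⁻⁷ × 1.18 × 2.094) / (4π × 0.0087) = 2.84×10⁻⁵ T.

B ≈ 28.4 μT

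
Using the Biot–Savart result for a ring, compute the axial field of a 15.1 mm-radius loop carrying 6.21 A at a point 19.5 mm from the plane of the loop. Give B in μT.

On the axis of a circular loop, B = μ₀IR² / [2(R²+z²)^(3/2)].
R² + z² = (0.0151)² + (0.0195)² = 0.0006083 m², and (R²+z²)^(3/2) = 1.50×10⁻⁵ m³.
B = (4π×10⁻⁷ × 6.21 × 0.000228) / (2 × 1.50×10⁻⁵) = 5.93×10⁻⁵ T.

B ≈ 59.3 μT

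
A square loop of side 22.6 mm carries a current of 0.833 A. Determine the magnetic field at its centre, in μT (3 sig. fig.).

Each side is a finite straight segment at perpendicular distance d = a/(2 tan(π/4)) = 0.0113 m from the centre, with end-angles ±π/4.
One side contributes B₁ = (μ₀I/4πd)·2 sin(π/4) = 1.04×10⁻⁵ T.
All 4 sides add in the same direction: B = 4 × 1.04×10⁻⁵ = 4.17×10⁻⁵ T.

B ≈ 41.7 μT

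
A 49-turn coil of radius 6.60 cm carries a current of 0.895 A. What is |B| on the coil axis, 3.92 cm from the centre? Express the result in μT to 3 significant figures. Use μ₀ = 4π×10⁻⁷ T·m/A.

For an N-turn flat coil, B = Nμ₀IR²/[2(R²+z²)^(3/2)] with R = 0.066 m, z = 0.0392 m.
B = 49 × 5.42×10⁻⁶ T = 2.65×10⁻⁴ T.

B ≈ 265 μT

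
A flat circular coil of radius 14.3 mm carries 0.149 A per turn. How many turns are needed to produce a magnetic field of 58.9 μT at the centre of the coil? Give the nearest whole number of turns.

N = 9

For an N-turn coil, B = Nμ₀I/(2R). A single turn gives B₁ = 6.55×10⁻⁶ T with R = 0.0143 m.
N = B/B₁ = 5.89×10⁻⁵ / 6.55×10⁻⁶ = 9.00.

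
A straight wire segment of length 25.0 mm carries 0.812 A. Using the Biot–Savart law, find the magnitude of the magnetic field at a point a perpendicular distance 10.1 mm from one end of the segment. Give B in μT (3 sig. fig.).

For a finite straight segment, B = (μ₀I/4πd)(sinθ₁ + sinθ₂), where θ₁, θ₂ are the angles from the perpendicular to each end.
The perpendicular foot is at one end, so the two end-offsets along the wire are 0 and L = 0.025 m.
sinθ₁ = 0/√(0²+0.0101²) = 0.0000; sinθ₂ = 0.025/√(0.025²+0.0101²) = 0.9272.
B = (4π×10⁻⁷ × 0.812) / (4π × 0.0101) × (0.0000 + 0.9272) = 7.45×10⁻⁶ T.

B ≈ 7.45 μT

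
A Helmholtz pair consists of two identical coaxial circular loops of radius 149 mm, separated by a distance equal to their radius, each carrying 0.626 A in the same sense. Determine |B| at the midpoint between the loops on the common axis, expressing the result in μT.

Each loop contributes B = μ₀IR²/[2(R²+z²)^(3/2)] on the axis, with z measured from that loop.
Loop 1 (z = 0.0745 m): B₁ = 1.89×10⁻⁶ T. Loop 2 (z = 0.0745 m): B₂ = 1.89×10⁻⁶ T.
The fields add: B = B₁ + B₂ = 3.78×10⁻⁶ T.

B ≈ 3.78 μT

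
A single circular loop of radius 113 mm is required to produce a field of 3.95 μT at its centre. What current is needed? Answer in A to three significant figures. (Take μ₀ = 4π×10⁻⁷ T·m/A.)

At the centre of a circular loop B = μ₀I/(2R), so I = 2RB/μ₀.
With R = 0.113 m, I = 2 × 0.113 × 3.95×10⁻⁶ / (4π×10⁻⁷) = 0.710 A.

I ≈ 0.710 A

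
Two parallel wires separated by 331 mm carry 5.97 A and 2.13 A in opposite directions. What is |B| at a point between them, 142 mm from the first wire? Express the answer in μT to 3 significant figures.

B ≈ 10.7 μT

Each long wire gives B = μ₀I/(2πd). Distances are d₁ = 0.142 m and d₂ = 0.189 m.
B₁ = 8.41×10⁻⁶ T, B₂ = 2.25×10⁻⁶ T.
Between antiparallel currents both contributions point the same way, so they add. B = B₁ + B₂ = 8.41×10⁻⁶ + 2.25×10⁻⁶ = 1.07×10⁻⁵ T.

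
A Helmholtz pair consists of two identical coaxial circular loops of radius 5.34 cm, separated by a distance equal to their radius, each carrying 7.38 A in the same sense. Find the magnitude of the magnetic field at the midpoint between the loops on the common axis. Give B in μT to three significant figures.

Each loop contributes B = μ₀IR²/[2(R²+z²)^(3/2)] on the axis, with z measured from that loop.
Loop 1 (z = 0.0267 m): B₁ = 6.21×10⁻⁵ T. Loop 2 (z = 0.0267 m): B₂ = 6.21×10⁻⁵ T.
The fields add: B = B₁ + B₂ = 1.24×10⁻⁴ T.

B ≈ 124 μT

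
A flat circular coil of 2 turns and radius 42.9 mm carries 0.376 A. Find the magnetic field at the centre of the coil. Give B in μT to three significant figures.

For an N-turn flat coil, B = Nμ₀I/(2R) with R = 0.0429 m.
B = 2 × 5.51×10⁻⁶ T = 1.10×10⁻⁵ T.

B ≈ 11.0 μT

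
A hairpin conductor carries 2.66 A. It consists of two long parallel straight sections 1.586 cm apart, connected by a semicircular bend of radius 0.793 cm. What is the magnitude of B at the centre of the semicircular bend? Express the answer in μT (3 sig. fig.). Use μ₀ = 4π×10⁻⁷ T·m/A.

B ≈ 172 μT

The semicircular arc contributes B_arc = μ₀I·π/(4πR) = μ₀I/(4R) = 1.05×10⁻⁴ T.
Each semi-infinite lead is at perpendicular distance R = 0.00793 m from the centre, with the perpendicular foot at its near end, so it contributes μ₀I/(4πR); both point the same way, together 6.71×10⁻⁵ T.
Arc and leads all point the same direction: B = 1.05×10⁻⁴ + 6.71×10⁻⁵ = 1.72×10⁻⁴ T.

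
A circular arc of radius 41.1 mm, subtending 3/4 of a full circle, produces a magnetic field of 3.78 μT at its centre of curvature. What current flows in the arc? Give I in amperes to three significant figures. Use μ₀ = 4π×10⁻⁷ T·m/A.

For a circular arc, B = μ₀Iφ/(4πR) with φ in radians; here φ = 4.712 rad.
So I = 4πRB/(μ₀φ) = 4π × 0.0411 × 3.78×10⁻⁶ / (4π×10⁻⁷ × 4.712) = 0.330 A.

I ≈ 0.330 A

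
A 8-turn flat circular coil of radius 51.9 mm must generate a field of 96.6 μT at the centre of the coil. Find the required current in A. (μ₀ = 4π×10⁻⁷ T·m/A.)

I ≈ 0.997 A

For an N-turn coil, B = Nμ₀I/(2R) with R = 0.0519 m, so I = 2RB/(Nμ₀) = 2 × 0.0519 × 9.66×10⁻⁵ / (8 × 4π×10⁻⁷) = 0.997 A.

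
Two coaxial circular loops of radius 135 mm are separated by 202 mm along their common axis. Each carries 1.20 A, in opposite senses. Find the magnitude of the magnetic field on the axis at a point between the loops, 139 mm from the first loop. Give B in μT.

B ≈ 2.27 μT

Each loop contributes B = μ₀IR²/[2(R²+z²)^(3/2)] on the axis, with z measured from that loop.
Loop 1 (z = 0.139 m): B₁ = 1.89×10⁻⁶ T. Loop 2 (z = 0.063 m): B₂ = 4.16×10⁻⁶ T.
The fields oppose: B = |B₁ − B₂| = 2.27×10⁻⁶ T.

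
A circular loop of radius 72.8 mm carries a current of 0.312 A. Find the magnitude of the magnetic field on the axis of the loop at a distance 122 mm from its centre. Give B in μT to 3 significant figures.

On the axis of a circular loop, B = μ₀IR² / [2(R²+z²)^(3/2)].
R² + z² = (0.0728)² + (0.122)² = 0.02018 m², and (R²+z²)^(3/2) = 2.87×10⁻³ m³.
B = (4π×10⁻⁷ × 0.312 × 0.0053) / (2 × 2.87×10⁻³) = 3.62×10⁻⁷ T.

B ≈ 0.362 μT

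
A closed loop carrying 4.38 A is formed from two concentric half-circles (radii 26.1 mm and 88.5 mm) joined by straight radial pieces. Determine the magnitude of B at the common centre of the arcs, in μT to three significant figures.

The radial connectors point toward the centre, so dl × r̂ = 0 and they contribute nothing.
Each semicircle gives μ₀I/(4R): inner arc 5.27×10⁻⁵ T, outer arc 1.55×10⁻⁵ T.
The two arcs carry current in opposite angular senses, so their fields oppose: B = |5.27×10⁻⁵ − 1.55×10⁻⁵| = 3.72×10⁻⁵ T.

B ≈ 37.2 μT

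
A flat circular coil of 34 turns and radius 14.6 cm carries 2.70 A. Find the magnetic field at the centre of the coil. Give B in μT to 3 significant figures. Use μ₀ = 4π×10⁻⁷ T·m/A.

B ≈ 395 μT

For an N-turn flat coil, B = Nμ₀I/(2R) with R = 0.146 m.
B = 34 × 1.16×10⁻⁵ T = 3.95×10⁻⁴ T.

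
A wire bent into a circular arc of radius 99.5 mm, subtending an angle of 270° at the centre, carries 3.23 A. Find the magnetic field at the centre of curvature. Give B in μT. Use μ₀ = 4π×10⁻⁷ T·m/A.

The Biot–Savart field of a circular arc at its centre is B = μ₀Iφ/(4πR), with φ = 4.712 rad.
B = (4π×10⁻⁷ × 3.23 × 4.712) / (4π × 0.0995) = 1.53×10⁻⁵ T.

B ≈ 15.3 μT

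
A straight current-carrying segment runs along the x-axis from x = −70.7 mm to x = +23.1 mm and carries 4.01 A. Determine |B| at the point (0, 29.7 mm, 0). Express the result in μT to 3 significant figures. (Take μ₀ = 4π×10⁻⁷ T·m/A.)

B ≈ 20.7 μT

For a finite straight segment, B = (μ₀I/4πd)(sinθ₁ + sinθ₂), where θ₁, θ₂ are the angles from the perpendicular to each end.
The perpendicular distance is d = 0.0297 m; the end-offsets along the wire are a = 0.0707 m and b = 0.0231 m.
sinθ₁ = 0.0707/√(0.0707²+0.0297²) = 0.9220; sinθ₂ = 0.0231/√(0.0231²+0.0297²) = 0.6139.
B = (4π×10⁻⁷ × 4.01) / (4π × 0.0297) × (0.9220 + 0.6139) = 2.07×10⁻⁵ T.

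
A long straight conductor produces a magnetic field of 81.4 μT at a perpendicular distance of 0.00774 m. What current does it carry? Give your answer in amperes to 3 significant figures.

For a long straight wire B = μ₀I/(2πd), so I = 2πdB/μ₀.
I = 2π × 0.00774 × 8.14×10⁻⁵ / (4π×10⁻⁷) = 3.15 A.

I ≈ 3.15 A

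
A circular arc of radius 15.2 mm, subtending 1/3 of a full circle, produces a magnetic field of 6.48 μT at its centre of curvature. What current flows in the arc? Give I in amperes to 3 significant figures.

I ≈ 0.470 A

For a circular arc, B = μ₀Iφ/(4πR) with φ in radians; here φ = 2.094 rad.
So I = 4πRB/(μ₀φ) = 4π × 0.0152 × 6.48×10⁻⁶ / (4π×10⁻⁷ × 2.094) = 0.470 A.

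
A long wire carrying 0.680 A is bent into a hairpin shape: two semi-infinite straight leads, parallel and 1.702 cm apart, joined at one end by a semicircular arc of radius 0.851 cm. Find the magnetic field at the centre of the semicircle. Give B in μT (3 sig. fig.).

B ≈ 41.1 μT

The semicircular arc contributes B_arc = μ₀I·π/(4πR) = μ₀I/(4R) = 2.51×10⁻⁵ T.
Each semi-infinite lead is at perpendicular distance R = 0.00851 m from the centre, with the perpendicular foot at its near end, so it contributes μ₀I/(4πR); both point the same way, together 1.60×10⁻⁵ T.
Arc and leads all point the same direction: B = 2.51×10⁻⁵ + 1.60×10⁻⁵ = 4.11×10⁻⁵ T.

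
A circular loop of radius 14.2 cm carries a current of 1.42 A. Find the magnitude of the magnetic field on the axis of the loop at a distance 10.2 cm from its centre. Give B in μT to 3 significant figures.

On the axis of a circular loop, B = μ₀IR² / [2(R²+z²)^(3/2)].
R² + z² = (0.142)² + (0.102)² = 0.03057 m², and (R²+z²)^(3/2) = 5.34×10⁻³ m³.
B = (4π×10⁻⁷ × 1.42 × 0.02016) / (2 × 5.34×10⁻³) = 3.37×10⁻⁶ T.

B ≈ 3.37 μT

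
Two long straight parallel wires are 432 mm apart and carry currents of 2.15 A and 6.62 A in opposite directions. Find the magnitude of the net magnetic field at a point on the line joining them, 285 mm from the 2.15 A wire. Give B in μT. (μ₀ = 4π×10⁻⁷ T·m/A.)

B ≈ 10.5 μT

Each long wire gives B = μ₀I/(2πd). Distances are d₁ = 0.285 m and d₂ = 0.147 m.
B₁ = 1.51×10⁻⁶ T, B₂ = 9.01×10⁻⁶ T.
Between antiparallel currents both contributions point the same way, so they add. B = B₁ + B₂ = 1.51×10⁻⁶ + 9.01×10⁻⁶ = 1.05×10⁻⁵ T.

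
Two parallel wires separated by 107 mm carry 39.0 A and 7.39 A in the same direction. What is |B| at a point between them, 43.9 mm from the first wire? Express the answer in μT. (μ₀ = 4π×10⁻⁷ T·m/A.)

B ≈ 154 μT

Each long wire gives B = μ₀I/(2πd). Distances are d₁ = 0.0439 m and d₂ = 0.0631 m.
B₁ = 1.78×10⁻⁴ T, B₂ = 2.34×10⁻⁵ T.
Between parallel currents the two contributions point in opposite directions, so they subtract. B = |B₁ − B₂| = |1.78×10⁻⁴ − 2.34×10⁻⁵| = 1.54×10⁻⁴ T.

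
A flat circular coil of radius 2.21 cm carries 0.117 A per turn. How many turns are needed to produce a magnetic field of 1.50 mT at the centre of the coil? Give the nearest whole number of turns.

N = 451

For an N-turn coil, B = Nμ₀I/(2R). A single turn gives B₁ = 3.33×10⁻⁶ T with R = 0.0221 m.
N = B/B₁ = 1.50×10⁻³ / 3.33×10⁻⁶ = 450.94.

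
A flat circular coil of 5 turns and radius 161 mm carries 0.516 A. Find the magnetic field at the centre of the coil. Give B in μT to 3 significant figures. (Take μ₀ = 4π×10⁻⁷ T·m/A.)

B ≈ 10.1 μT

For an N-turn flat coil, B = Nμ₀I/(2R) with R = 0.161 m.
B = 5 × 2.01×10⁻⁶ T = 1.01×10⁻⁵ T.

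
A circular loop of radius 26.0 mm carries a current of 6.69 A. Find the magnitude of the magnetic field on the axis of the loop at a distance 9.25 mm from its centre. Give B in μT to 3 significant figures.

On the axis of a circular loop, B = μ₀IR² / [2(R²+z²)^(3/2)].
R² + z² = (0.026)² + (0.00925)² = 0.0007616 m², and (R²+z²)^(3/2) = 2.10×10⁻⁵ m³.
B = (4π×10⁻⁷ × 6.69 × 0.000676) / (2 × 2.10×10⁻⁵) = 1.35×10⁻⁴ T.

B ≈ 135 μT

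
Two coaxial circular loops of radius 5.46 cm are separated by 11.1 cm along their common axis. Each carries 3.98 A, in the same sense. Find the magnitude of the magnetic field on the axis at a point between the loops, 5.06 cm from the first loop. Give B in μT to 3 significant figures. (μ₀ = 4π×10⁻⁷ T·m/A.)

Each loop contributes B = μ₀IR²/[2(R²+z²)^(3/2)] on the axis, with z measured from that loop.
Loop 1 (z = 0.0506 m): B₁ = 1.81×10⁻⁵ T. Loop 2 (z = 0.0604 m): B₂ = 1.38×10⁻⁵ T.
The fields add: B = B₁ + B₂ = 3.19×10⁻⁵ T.

B ≈ 31.9 μT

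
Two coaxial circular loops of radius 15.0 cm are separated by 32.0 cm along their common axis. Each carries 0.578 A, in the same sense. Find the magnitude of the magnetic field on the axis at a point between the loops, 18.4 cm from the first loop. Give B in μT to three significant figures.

Each loop contributes B = μ₀IR²/[2(R²+z²)^(3/2)] on the axis, with z measured from that loop.
Loop 1 (z = 0.184 m): B₁ = 6.11×10⁻⁷ T. Loop 2 (z = 0.136 m): B₂ = 9.84×10⁻⁷ T.
The fields add: B = B₁ + B₂ = 1.60×10⁻⁶ T.

B ≈ 1.60 μT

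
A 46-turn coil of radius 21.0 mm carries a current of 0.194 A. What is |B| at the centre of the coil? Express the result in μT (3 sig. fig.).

For an N-turn flat coil, B = Nμ₀I/(2R) with R = 0.021 m.
B = 46 × 5.80×10⁻⁶ T = 2.67×10⁻⁴ T.

B ≈ 267 μT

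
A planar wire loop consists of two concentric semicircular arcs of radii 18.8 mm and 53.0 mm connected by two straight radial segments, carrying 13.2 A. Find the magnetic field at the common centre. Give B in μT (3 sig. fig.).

B ≈ 142 μT

The radial connectors point toward the centre, so dl × r̂ = 0 and they contribute nothing.
Each semicircle gives μ₀I/(4R): inner arc 2.21×10⁻⁴ T, outer arc 7.82×10⁻⁵ T.
The two arcs carry current in opposite angular senses, so their fields oppose: B = |2.21×10⁻⁴ − 7.82×10⁻⁵| = 1.42×10⁻⁴ T.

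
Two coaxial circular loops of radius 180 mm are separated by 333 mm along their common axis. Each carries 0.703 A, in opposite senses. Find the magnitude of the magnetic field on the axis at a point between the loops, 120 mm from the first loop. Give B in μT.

B ≈ 0.754 μT

Each loop contributes B = μ₀IR²/[2(R²+z²)^(3/2)] on the axis, with z measured from that loop.
Loop 1 (z = 0.12 m): B₁ = 1.41×10⁻⁶ T. Loop 2 (z = 0.213 m): B₂ = 6.60×10⁻⁷ T.
The fields oppose: B = |B₁ − B₂| = 7.54×10⁻⁷ T.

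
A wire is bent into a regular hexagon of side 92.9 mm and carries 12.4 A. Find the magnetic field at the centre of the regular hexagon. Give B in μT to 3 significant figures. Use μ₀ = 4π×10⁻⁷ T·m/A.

B ≈ 92.5 μT

Each side is a finite straight segment at perpendicular distance d = a/(2 tan(π/6)) = 0.08045 m from the centre, with end-angles ±π/6.
One side contributes B₁ = (μ₀I/4πd)·2 sin(π/6) = 1.54×10⁻⁵ T.
All 6 sides add in the same direction: B = 6 × 1.54×10⁻⁵ = 9.25×10⁻⁵ T.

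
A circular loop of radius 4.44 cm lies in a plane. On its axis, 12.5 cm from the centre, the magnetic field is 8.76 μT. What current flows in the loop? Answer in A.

On the axis of a loop, B = μ₀IR²/[2(R²+z²)^(3/2)], so I = 2B(R²+z²)^(3/2)/(μ₀R²).
R² + z² = 0.001971 + 0.01562 = 0.0176 m²; raised to 3/2 gives 2.33×10⁻³ m³.
I = 2 × 8.76×10⁻⁶ × 2.33×10⁻³ / (1.26×10⁻⁶ × 0.001971) = 16.5 A.

I ≈ 16.5 A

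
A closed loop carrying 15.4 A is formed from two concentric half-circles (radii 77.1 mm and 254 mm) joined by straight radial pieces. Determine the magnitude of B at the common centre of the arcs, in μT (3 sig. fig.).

The radial connectors point toward the centre, so dl × r̂ = 0 and they contribute nothing.
Each semicircle gives μ₀I/(4R): inner arc 6.28×10⁻⁵ T, outer arc 1.90×10⁻⁵ T.
The two arcs carry current in opposite angular senses, so their fields oppose: B = |6.28×10⁻⁵ − 1.90×10⁻⁵| = 4.37×10⁻⁵ T.

B ≈ 43.7 μT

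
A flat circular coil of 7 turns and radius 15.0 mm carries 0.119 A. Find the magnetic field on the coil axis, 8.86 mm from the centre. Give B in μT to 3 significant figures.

For an N-turn flat coil, B = Nμ₀IR²/[2(R²+z²)^(3/2)] with R = 0.015 m, z = 0.00886 m.
B = 7 × 3.18×10⁻⁶ T = 2.23×10⁻⁵ T.

B ≈ 22.3 μT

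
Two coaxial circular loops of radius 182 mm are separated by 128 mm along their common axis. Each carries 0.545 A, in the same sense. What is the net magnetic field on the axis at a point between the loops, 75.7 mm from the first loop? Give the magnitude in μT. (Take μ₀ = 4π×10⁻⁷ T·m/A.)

B ≈ 3.15 μT

Each loop contributes B = μ₀IR²/[2(R²+z²)^(3/2)] on the axis, with z measured from that loop.
Loop 1 (z = 0.0757 m): B₁ = 1.48×10⁻⁶ T. Loop 2 (z = 0.0523 m): B₂ = 1.67×10⁻⁶ T.
The fields add: B = B₁ + B₂ = 3.15×10⁻⁶ T.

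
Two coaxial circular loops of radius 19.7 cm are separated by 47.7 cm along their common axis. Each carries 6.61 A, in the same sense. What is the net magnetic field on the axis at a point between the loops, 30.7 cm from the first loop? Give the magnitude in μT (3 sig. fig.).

Each loop contributes B = μ₀IR²/[2(R²+z²)^(3/2)] on the axis, with z measured from that loop.
Loop 1 (z = 0.307 m): B₁ = 3.32×10⁻⁶ T. Loop 2 (z = 0.17 m): B₂ = 9.15×10⁻⁶ T.
The fields add: B = B₁ + B₂ = 1.25×10⁻⁵ T.

B ≈ 12.5 μT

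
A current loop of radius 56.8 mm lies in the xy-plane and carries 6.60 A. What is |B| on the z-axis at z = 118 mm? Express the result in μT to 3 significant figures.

On the axis of a circular loop, B = μ₀IR² / [2(R²+z²)^(3/2)].
R² + z² = (0.0568)² + (0.118)² = 0.01715 m², and (R²+z²)^(3/2) = 2.25×10⁻³ m³.
B = (4π×10⁻⁷ × 6.60 × 0.003226) / (2 × 2.25×10⁻³) = 5.96×10⁻⁶ T.

B ≈ 5.96 μT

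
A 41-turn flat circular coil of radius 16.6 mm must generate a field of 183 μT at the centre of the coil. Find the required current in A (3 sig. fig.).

I ≈ 0.118 A

For an N-turn coil, B = Nμ₀I/(2R) with R = 0.0166 m, so I = 2RB/(Nμ₀) = 2 × 0.0166 × 1.83×10⁻⁴ / (41 × 4π×10⁻⁷) = 0.118 A.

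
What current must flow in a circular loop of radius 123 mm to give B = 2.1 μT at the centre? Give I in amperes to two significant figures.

I ≈ 0.41 A

At the centre of a circular loop B = μ₀I/(2R), so I = 2RB/μ₀.
With R = 0.123 m, I = 2 × 0.123 × 2.10×10⁻⁶ / (4π×10⁻⁷) = 0.411 A.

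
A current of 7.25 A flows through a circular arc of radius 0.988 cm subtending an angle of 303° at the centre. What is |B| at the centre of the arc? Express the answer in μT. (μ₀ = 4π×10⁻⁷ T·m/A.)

The Biot–Savart field of a circular arc at its centre is B = μ₀Iφ/(4πR), with φ = 5.288 rad.
B = (4π×10⁻⁷ × 7.25 × 5.288) / (4π × 0.00988) = 3.88×10⁻⁴ T.

B ≈ 388 μT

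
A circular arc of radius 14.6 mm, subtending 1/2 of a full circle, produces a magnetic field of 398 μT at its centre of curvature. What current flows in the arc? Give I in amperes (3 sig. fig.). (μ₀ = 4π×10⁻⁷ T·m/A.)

For a circular arc, B = μ₀Iφ/(4πR) with φ in radians; here φ = 3.142 rad.
So I = 4πRB/(μ₀φ) = 4π × 0.0146 × 3.98×10⁻⁴ / (4π×10⁻⁷ × 3.142) = 18.5 A.

I ≈ 18.5 A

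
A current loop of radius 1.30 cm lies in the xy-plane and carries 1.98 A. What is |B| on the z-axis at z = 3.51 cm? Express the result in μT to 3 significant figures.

B ≈ 4.01 μT

On the axis of a circular loop, B = μ₀IR² / [2(R²+z²)^(3/2)].
R² + z² = (0.013)² + (0.0351)² = 0.001401 m², and (R²+z²)^(3/2) = 5.24×10⁻⁵ m³.
B = (4π×10⁻⁷ × 1.98 × 0.000169) / (2 × 5.24×10⁻⁵) = 4.01×10⁻⁶ T.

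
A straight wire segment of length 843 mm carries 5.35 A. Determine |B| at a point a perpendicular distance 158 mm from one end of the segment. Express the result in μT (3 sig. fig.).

For a finite straight segment, B = (μ₀I/4πd)(sinθ₁ + sinθ₂), where θ₁, θ₂ are the angles from the perpendicular to each end.
The perpendicular foot is at one end, so the two end-offsets along the wire are 0 and L = 0.843 m.
sinθ₁ = 0/√(0²+0.158²) = 0.0000; sinθ₂ = 0.843/√(0.843²+0.158²) = 0.9829.
B = (4π×10⁻⁷ × 5.35) / (4π × 0.158) × (0.0000 + 0.9829) = 3.33×10⁻⁶ T.

B ≈ 3.33 μT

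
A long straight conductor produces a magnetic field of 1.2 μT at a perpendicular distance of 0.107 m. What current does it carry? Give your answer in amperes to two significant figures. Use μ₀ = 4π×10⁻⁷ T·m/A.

I ≈ 0.64 A

For a long straight wire B = μ₀I/(2πd), so I = 2πdB/μ₀.
I = 2π × 0.107 × 1.20×10⁻⁶ / (4π×10⁻⁷) = 0.642 A.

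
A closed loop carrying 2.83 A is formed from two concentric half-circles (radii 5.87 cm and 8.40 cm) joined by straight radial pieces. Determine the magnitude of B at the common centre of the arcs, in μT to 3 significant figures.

The radial connectors point toward the centre, so dl × r̂ = 0 and they contribute nothing.
Each semicircle gives μ₀I/(4R): inner arc 1.51×10⁻⁵ T, outer arc 1.06×10⁻⁵ T.
The two arcs carry current in opposite angular senses, so their fields oppose: B = |1.51×10⁻⁵ − 1.06×10⁻⁵| = 4.56×10⁻⁶ T.

B ≈ 4.56 μT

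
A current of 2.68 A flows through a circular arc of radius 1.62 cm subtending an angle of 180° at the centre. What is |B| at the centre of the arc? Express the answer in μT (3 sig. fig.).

The Biot–Savart field of a circular arc at its centre is B = μ₀Iφ/(4πR), with φ = 3.142 rad.
B = (4π×10⁻⁷ × 2.68 × 3.142) / (4π × 0.0162) = 5.20×10⁻⁵ T.

B ≈ 52.0 μT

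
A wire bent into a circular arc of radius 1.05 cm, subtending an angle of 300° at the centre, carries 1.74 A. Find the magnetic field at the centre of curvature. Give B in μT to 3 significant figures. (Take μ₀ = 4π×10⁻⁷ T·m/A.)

B ≈ 86.8 μT

The Biot–Savart field of a circular arc at its centre is B = μ₀Iφ/(4πR), with φ = 5.236 rad.
B = (4π×10⁻⁷ × 1.74 × 5.236) / (4π × 0.0105) = 8.68×10⁻⁵ T.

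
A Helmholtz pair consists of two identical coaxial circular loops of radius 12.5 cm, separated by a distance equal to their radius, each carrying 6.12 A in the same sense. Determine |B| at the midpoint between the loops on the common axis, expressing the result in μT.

Each loop contributes B = μ₀IR²/[2(R²+z²)^(3/2)] on the axis, with z measured from that loop.
Loop 1 (z = 0.0625 m): B₁ = 2.20×10⁻⁵ T. Loop 2 (z = 0.0625 m): B₂ = 2.20×10⁻⁵ T.
The fields add: B = B₁ + B₂ = 4.40×10⁻⁵ T.

B ≈ 44.0 μT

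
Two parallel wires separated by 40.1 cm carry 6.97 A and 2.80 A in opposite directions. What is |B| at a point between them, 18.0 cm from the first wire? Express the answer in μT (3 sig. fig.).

B ≈ 10.3 μT

Each long wire gives B = μ₀I/(2πd). Distances are d₁ = 0.18 m and d₂ = 0.221 m.
B₁ = 7.74×10⁻⁶ T, B₂ = 2.53×10⁻⁶ T.
Between antiparallel currents both contributions point the same way, so they add. B = B₁ + B₂ = 7.74×10⁻⁶ + 2.53×10⁻⁶ = 1.03×10⁻⁵ T.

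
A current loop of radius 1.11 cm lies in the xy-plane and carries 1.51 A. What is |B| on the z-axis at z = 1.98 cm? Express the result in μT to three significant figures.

B ≈ 9.99 μT

On the axis of a circular loop, B = μ₀IR² / [2(R²+z²)^(3/2)].
R² + z² = (0.0111)² + (0.0198)² = 0.0005153 m², and (R²+z²)^(3/2) = 1.17×10⁻⁵ m³.
B = (4π×10⁻⁷ × 1.51 × 0.0001232) / (2 × 1.17×10⁻⁵) = 9.99×10⁻⁶ T.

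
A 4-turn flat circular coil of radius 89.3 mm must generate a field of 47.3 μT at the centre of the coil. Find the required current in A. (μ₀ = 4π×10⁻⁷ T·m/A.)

For an N-turn coil, B = Nμ₀I/(2R) with R = 0.0893 m, so I = 2RB/(Nμ₀) = 2 × 0.0893 × 4.73×10⁻⁵ / (4 × 4π×10⁻⁷) = 1.68 A.

I ≈ 1.68 A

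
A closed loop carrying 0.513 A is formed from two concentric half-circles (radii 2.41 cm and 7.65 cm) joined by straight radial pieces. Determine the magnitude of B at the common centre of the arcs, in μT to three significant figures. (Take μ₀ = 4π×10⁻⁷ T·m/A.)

B ≈ 4.58 μT

The radial connectors point toward the centre, so dl × r̂ = 0 and they contribute nothing.
Each semicircle gives μ₀I/(4R): inner arc 6.69×10⁻⁶ T, outer arc 2.11×10⁻⁶ T.
The two arcs carry current in opposite angular senses, so their fields oppose: B = |6.69×10⁻⁶ − 2.11×10⁻⁶| = 4.58×10⁻⁶ T.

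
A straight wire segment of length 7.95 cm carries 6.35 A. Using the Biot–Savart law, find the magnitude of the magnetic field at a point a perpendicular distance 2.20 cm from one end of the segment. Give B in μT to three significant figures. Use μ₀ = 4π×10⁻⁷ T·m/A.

For a finite straight segment, B = (μ₀I/4πd)(sinθ₁ + sinθ₂), where θ₁, θ₂ are the angles from the perpendicular to each end.
The perpendicular foot is at one end, so the two end-offsets along the wire are 0 and L = 0.0795 m.
sinθ₁ = 0/√(0²+0.022²) = 0.0000; sinθ₂ = 0.0795/√(0.0795²+0.022²) = 0.9638.
B = (4π×10⁻⁷ × 6.35) / (4π × 0.022) × (0.0000 + 0.9638) = 2.78×10⁻⁵ T.

B ≈ 27.8 μT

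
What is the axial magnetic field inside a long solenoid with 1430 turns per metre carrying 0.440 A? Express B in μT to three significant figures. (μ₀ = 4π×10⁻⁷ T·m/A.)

B ≈ 791 μT

Inside a long solenoid, B = μ₀nI with n = 1430 turns/m.
B = 4π×10⁻⁷ × 1430 × 0.440 = 7.91×10⁻⁴ T.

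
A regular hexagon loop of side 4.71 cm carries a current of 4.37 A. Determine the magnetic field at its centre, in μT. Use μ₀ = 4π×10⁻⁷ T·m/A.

B ≈ 64.3 μT

Each side is a finite straight segment at perpendicular distance d = a/(2 tan(π/6)) = 0.04079 m from the centre, with end-angles ±π/6.
One side contributes B₁ = (μ₀I/4πd)·2 sin(π/6) = 1.07×10⁻⁵ T.
All 6 sides add in the same direction: B = 6 × 1.07×10⁻⁵ = 6.43×10⁻⁵ T.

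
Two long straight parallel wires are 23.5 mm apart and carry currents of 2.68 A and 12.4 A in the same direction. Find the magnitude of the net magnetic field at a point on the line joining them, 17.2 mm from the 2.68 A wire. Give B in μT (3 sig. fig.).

B ≈ 362 μT

Each long wire gives B = μ₀I/(2πd). Distances are d₁ = 0.0172 m and d₂ = 0.0063 m.
B₁ = 3.12×10⁻⁵ T, B₂ = 3.94×10⁻⁴ T.
Between parallel currents the two contributions point in opposite directions, so they subtract. B = |B₁ − B₂| = |3.12×10⁻⁵ − 3.94×10⁻⁴| = 3.62×10⁻⁴ T.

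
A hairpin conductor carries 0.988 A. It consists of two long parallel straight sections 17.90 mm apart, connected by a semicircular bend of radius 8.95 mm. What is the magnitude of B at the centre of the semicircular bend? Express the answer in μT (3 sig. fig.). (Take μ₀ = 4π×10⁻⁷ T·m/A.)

B ≈ 56.8 μT

The semicircular arc contributes B_arc = μ₀I·π/(4πR) = μ₀I/(4R) = 3.47×10⁻⁵ T.
Each semi-infinite lead is at perpendicular distance R = 0.00895 m from the centre, with the perpendicular foot at its near end, so it contributes μ₀I/(4πR); both point the same way, together 2.21×10⁻⁵ T.
Arc and leads all point the same direction: B = 3.47×10⁻⁵ + 2.21×10⁻⁵ = 5.68×10⁻⁵ T.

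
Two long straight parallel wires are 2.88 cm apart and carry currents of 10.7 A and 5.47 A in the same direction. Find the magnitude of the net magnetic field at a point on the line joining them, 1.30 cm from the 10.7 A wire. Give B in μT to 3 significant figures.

B ≈ 95.4 μT

Each long wire gives B = μ₀I/(2πd). Distances are d₁ = 0.013 m and d₂ = 0.0158 m.
B₁ = 1.65×10⁻⁴ T, B₂ = 6.92×10⁻⁵ T.
Between parallel currents the two contributions point in opposite directions, so they subtract. B = |B₁ − B₂| = |1.65×10⁻⁴ − 6.92×10⁻⁵| = 9.54×10⁻⁵ T.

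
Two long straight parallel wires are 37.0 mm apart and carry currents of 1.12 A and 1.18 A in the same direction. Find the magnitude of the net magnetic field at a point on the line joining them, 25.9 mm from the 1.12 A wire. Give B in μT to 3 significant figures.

Each long wire gives B = μ₀I/(2πd). Distances are d₁ = 0.0259 m and d₂ = 0.0111 m.
B₁ = 8.65×10⁻⁶ T, B₂ = 2.13×10⁻⁵ T.
Between parallel currents the two contributions point in opposite directions, so they subtract. B = |B₁ − B₂| = |8.65×10⁻⁶ − 2.13×10⁻⁵| = 1.26×10⁻⁵ T.

B ≈ 12.6 μT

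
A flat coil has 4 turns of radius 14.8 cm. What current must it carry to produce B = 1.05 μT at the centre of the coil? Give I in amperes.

I ≈ 0.0618 A

For an N-turn coil, B = Nμ₀I/(2R) with R = 0.148 m, so I = 2RB/(Nμ₀) = 2 × 0.148 × 1.05×10⁻⁶ / (4 × 4π×10⁻⁷) = 6.18×10⁻² A.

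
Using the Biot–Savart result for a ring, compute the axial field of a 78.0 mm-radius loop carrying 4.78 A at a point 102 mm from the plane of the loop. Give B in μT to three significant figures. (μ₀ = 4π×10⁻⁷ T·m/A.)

B ≈ 8.63 μT

On the axis of a circular loop, B = μ₀IR² / [2(R²+z²)^(3/2)].
R² + z² = (0.078)² + (0.102)² = 0.01649 m², and (R²+z²)^(3/2) = 2.12×10⁻³ m³.
B = (4π×10⁻⁷ × 4.78 × 0.006084) / (2 × 2.12×10⁻³) = 8.63×10⁻⁶ T.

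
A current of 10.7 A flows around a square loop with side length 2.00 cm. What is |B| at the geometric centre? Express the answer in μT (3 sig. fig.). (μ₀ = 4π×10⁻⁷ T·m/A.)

Each side is a finite straight segment at perpendicular distance d = a/(2 tan(π/4)) = 0.01 m from the centre, with end-angles ±π/4.
One side contributes B₁ = (μ₀I/4πd)·2 sin(π/4) = 1.51×10⁻⁴ T.
All 4 sides add in the same direction: B = 4 × 1.51×10⁻⁴ = 6.05×10⁻⁴ T.

B ≈ 605 μT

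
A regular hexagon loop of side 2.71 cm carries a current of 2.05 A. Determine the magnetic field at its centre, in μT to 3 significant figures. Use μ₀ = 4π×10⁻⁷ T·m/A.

Each side is a finite straight segment at perpendicular distance d = a/(2 tan(π/6)) = 0.02347 m from the centre, with end-angles ±π/6.
One side contributes B₁ = (μ₀I/4πd)·2 sin(π/6) = 8.73×10⁻⁶ T.
All 6 sides add in the same direction: B = 6 × 8.73×10⁻⁶ = 5.24×10⁻⁵ T.

B ≈ 52.4 μT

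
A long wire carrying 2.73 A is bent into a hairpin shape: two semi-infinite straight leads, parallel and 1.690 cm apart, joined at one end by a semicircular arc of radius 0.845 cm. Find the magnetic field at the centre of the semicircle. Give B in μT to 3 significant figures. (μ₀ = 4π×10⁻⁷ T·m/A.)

The semicircular arc contributes B_arc = μ₀I·π/(4πR) = μ₀I/(4R) = 1.01×10⁻⁴ T.
Each semi-infinite lead is at perpendicular distance R = 0.00845 m from the centre, with the perpendicular foot at its near end, so it contributes μ₀I/(4πR); both point the same way, together 6.46×10⁻⁵ T.
Arc and leads all point the same direction: B = 1.01×10⁻⁴ + 6.46×10⁻⁵ = 1.66×10⁻⁴ T.

B ≈ 166 μT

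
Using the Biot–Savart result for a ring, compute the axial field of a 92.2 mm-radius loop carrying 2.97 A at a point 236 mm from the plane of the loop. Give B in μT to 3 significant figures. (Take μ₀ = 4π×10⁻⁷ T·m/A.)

B ≈ 0.975 μT

On the axis of a circular loop, B = μ₀IR² / [2(R²+z²)^(3/2)].
R² + z² = (0.0922)² + (0.236)² = 0.0642 m², and (R²+z²)^(3/2) = 1.63×10⁻² m³.
B = (4π×10⁻⁷ × 2.97 × 0.008501) / (2 × 1.63×10⁻²) = 9.75×10⁻⁷ T.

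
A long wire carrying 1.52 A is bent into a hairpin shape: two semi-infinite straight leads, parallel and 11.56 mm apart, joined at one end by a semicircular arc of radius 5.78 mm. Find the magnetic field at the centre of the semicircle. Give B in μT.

The semicircular arc contributes B_arc = μ₀I·π/(4πR) = μ₀I/(4R) = 8.26×10⁻⁵ T.
Each semi-infinite lead is at perpendicular distance R = 0.00578 m from the centre, with the perpendicular foot at its near end, so it contributes μ₀I/(4πR); both point the same way, together 5.26×10⁻⁵ T.
Arc and leads all point the same direction: B = 8.26×10⁻⁵ + 5.26×10⁻⁵ = 1.35×10⁻⁴ T.

B ≈ 135 μT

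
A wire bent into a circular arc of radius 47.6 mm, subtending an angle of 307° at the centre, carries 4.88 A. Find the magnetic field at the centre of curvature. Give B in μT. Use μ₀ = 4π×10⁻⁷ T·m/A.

The Biot–Savart field of a circular arc at its centre is B = μ₀Iφ/(4πR), with φ = 5.358 rad.
B = (4π×10⁻⁷ × 4.88 × 5.358) / (4π × 0.0476) = 5.49×10⁻⁵ T.

B ≈ 54.9 μT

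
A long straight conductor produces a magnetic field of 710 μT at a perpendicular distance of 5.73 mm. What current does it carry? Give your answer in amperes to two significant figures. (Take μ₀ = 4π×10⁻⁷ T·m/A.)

For a long straight wire B = μ₀I/(2πd), so I = 2πdB/μ₀.
I = 2π × 0.00573 × 7.10×10⁻⁴ / (4π×10⁻⁷) = 20.3 A.

I ≈ 20 A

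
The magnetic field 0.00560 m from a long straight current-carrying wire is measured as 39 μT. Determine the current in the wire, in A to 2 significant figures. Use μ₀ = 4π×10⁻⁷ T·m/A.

I ≈ 1.1 A

For a long straight wire B = μ₀I/(2πd), so I = 2πdB/μ₀.
I = 2π × 0.0056 × 3.90×10⁻⁵ / (4π×10⁻⁷) = 1.09 A.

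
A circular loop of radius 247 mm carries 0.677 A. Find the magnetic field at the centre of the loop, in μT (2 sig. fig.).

At the centre of a circular loop the Biot–Savart law gives B = μ₀I/(2R).
B = (4π×10⁻⁷ × 0.677) / (2 × 0.247) = 1.72×10⁻⁶ T.

B ≈ 1.7 μT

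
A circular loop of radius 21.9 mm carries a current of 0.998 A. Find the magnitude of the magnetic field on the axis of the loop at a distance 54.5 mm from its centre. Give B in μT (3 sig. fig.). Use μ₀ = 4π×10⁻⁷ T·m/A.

On the axis of a circular loop, B = μ₀IR² / [2(R²+z²)^(3/2)].
R² + z² = (0.0219)² + (0.0545)² = 0.00345 m², and (R²+z²)^(3/2) = 2.03×10⁻⁴ m³.
B = (4π×10⁻⁷ × 0.998 × 0.0004796) / (2 × 2.03×10⁻⁴) = 1.48×10⁻⁶ T.

B ≈ 1.48 μT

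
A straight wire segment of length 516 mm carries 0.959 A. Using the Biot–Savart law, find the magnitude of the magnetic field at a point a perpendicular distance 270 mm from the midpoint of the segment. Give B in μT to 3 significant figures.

B ≈ 0.491 μT

For a finite straight segment, B = (μ₀I/4πd)(sinθ₁ + sinθ₂), where θ₁, θ₂ are the angles from the perpendicular to each end.
The perpendicular from the point meets the wire at its midpoint, so each end is L/2 = 0.258 m away along the wire.
sinθ₁ = 0.258/√(0.258²+0.27²) = 0.6909; sinθ₂ = 0.258/√(0.258²+0.27²) = 0.6909.
B = (4π×10⁻⁷ × 0.959) / (4π × 0.27) × (0.6909 + 0.6909) = 4.91×10⁻⁷ T.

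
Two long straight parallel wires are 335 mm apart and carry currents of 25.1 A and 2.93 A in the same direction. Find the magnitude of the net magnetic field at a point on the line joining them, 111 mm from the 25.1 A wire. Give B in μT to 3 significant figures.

Each long wire gives B = μ₀I/(2πd). Distances are d₁ = 0.111 m and d₂ = 0.224 m.
B₁ = 4.52×10⁻⁵ T, B₂ = 2.62×10⁻⁶ T.
Between parallel currents the two contributions point in opposite directions, so they subtract. B = |B₁ − B₂| = |4.52×10⁻⁵ − 2.62×10⁻⁶| = 4.26×10⁻⁵ T.

B ≈ 42.6 μT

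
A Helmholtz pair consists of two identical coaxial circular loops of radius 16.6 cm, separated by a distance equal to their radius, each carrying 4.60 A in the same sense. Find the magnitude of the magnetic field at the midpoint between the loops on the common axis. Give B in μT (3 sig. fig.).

B ≈ 24.9 μT

Each loop contributes B = μ₀IR²/[2(R²+z²)^(3/2)] on the axis, with z measured from that loop.
Loop 1 (z = 0.083 m): B₁ = 1.25×10⁻⁵ T. Loop 2 (z = 0.083 m): B₂ = 1.25×10⁻⁵ T.
The fields add: B = B₁ + B₂ = 2.49×10⁻⁵ T.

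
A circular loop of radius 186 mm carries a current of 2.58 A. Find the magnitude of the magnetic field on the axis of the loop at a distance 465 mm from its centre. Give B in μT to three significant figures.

B ≈ 0.446 μT

On the axis of a circular loop, B = μ₀IR² / [2(R²+z²)^(3/2)].
R² + z² = (0.186)² + (0.465)² = 0.2508 m², and (R²+z²)^(3/2) = 0.126 m³.
B = (4π×10⁻⁷ × 2.58 × 0.0346) / (2 × 0.126) = 4.46×10⁻⁷ T.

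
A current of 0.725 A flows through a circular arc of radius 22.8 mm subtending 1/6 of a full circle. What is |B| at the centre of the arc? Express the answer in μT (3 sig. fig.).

The Biot–Savart field of a circular arc at its centre is B = μ₀Iφ/(4πR), with φ = 1.047 rad.
B = (4π×10⁻⁷ × 0.725 × 1.047) / (4π × 0.0228) = 3.33×10⁻⁶ T.

B ≈ 3.33 μT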